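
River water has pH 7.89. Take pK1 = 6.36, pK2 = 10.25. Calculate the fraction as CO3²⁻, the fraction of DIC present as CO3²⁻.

α₂ = 0.00422

α₂ = 1 / (1 + [H⁺]/K2 + [H⁺]²/(K1K2)) = 1 / (1 + 10^+2.36 + 10^+0.83)
   = 1 / (1 + 229.09 + 6.7608) = 1/236.85 = 0.004222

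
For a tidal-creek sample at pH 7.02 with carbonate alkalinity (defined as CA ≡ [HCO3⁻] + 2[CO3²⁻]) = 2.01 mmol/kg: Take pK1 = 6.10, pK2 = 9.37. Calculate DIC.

DIC = 2.24 mmol/kg

CA = [HCO3⁻] + 2[CO3²⁻] = (α₁ + 2α₂)·DIC
At pH 7.02: [H⁺]/K1 = 10^-0.92 = 0.12023, K2/[H⁺] = 10^-2.35 = 0.0044668
α₁ = 1/(1 + 0.12023 + 0.0044668) = 1/1.1247 = 0.8891; α₂ = α₁·K2/[H⁺] = 0.003972
α₁ + 2α₂ = 0.8971
DIC = CA / (α₁ + 2α₂) = 2.01 / 0.8971 = 2.24 mmol/kg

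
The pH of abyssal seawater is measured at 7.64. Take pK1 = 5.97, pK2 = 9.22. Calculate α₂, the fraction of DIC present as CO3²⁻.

α₂ = 0.0251

α₂ = 1 / (1 + [H⁺]/K2 + [H⁺]²/(K1K2)) = 1 / (1 + 10^+1.58 + 10^-0.09)
   = 1 / (1 + 38.019 + 0.81283) = 1/39.832 = 0.02511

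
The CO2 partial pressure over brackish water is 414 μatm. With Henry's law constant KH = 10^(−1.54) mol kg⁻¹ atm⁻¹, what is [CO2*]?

[CO2*] = 11.9 μmol/kg

KH = 10^(−1.54) = 2.884×10^-2 mol kg⁻¹ atm⁻¹
[CO2*] = KH · pCO2 = 2.884×10^-2 × 414×10^-6 atm = 1.19×10^-5 mol/kg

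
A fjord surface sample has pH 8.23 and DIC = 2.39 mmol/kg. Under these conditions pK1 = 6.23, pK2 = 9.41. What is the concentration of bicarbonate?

[HCO3⁻] = 2.22 mmol/kg

α₁ = 1 / (1 + [H⁺]/K1 + K2/[H⁺]) = 1 / (1 + 10^-2.00 + 10^-1.18)
   = 1 / (1 + 0.010000 + 0.066069) = 1/1.0761 = 0.9293
[HCO3⁻] = α₁ × DIC = 0.9293 × 2.39 = 2.22 mmol/kg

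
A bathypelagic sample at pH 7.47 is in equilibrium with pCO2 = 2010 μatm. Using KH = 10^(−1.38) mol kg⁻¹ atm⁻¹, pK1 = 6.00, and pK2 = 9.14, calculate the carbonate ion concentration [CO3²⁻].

[CO3²⁻] = 0.0529 mmol/kg

[CO2*] = KH · pCO2 = 10^(−1.38) × 2010×10^-6 = 8.379×10^-5 mol/kg
α₀ = 1/(1 + K1/[H⁺] + K1K2/[H⁺]²) = 1/(1 + 10^+1.47 + 10^-0.20) = 0.03211
DIC = [CO2*]/α₀ = 8.379×10^-5 / 0.03211 = 2.609 mmol/kg
[CO3²⁻] = α₂·DIC; α₂ = 0.02026, so [CO3²⁻] = 0.02026 × 2.609 = 0.0529 mmol/kg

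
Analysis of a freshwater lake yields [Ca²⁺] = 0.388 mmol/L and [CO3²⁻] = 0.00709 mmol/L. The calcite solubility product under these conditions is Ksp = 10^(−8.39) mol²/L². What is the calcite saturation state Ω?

Ksp = 10^(−8.39) = 4.074×10^-9
Ω = [Ca²⁺][CO3²⁻]/Ksp = (0.388×10^-3)(0.00709×10^-3) / 4.074×10^-9 = 0.675

Ω = 0.675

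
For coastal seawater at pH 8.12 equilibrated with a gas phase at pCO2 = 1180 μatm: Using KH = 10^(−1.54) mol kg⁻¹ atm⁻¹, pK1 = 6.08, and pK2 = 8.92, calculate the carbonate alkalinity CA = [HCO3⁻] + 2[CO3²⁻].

CA = 4.91 mmol/kg

[CO2*] = KH · pCO2 = 10^(−1.54) × 1180×10^-6 = 3.403×10^-5 mol/kg
α₀ = 1/(1 + K1/[H⁺] + K1K2/[H⁺]²) = 1/(1 + 10^+2.04 + 10^+1.24) = 0.007811
DIC = [CO2*]/α₀ = 3.403×10^-5 / 0.007811 = 4.357 mmol/kg
CA = (α₁ + 2α₂)·DIC = (0.8565 + 2×0.1357) × 4.357 = 4.91 mmol/kg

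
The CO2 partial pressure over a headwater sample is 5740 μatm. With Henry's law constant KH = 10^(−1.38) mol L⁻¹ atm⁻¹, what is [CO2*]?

KH = 10^(−1.38) = 4.169×10^-2 mol L⁻¹ atm⁻¹
[CO2*] = KH · pCO2 = 4.169×10^-2 × 5740×10^-6 atm = 2.39×10^-4 mol/L

[CO2*] = 239 μmol/L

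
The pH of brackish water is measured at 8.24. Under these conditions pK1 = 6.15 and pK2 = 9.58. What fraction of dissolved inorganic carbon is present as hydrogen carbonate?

α₁ = 1 / (1 + [H⁺]/K1 + K2/[H⁺]) = 1 / (1 + 10^-2.09 + 10^-1.34)
   = 1 / (1 + 0.0081283 + 0.045709) = 1/1.0538 = 0.9489

α₁ = 0.949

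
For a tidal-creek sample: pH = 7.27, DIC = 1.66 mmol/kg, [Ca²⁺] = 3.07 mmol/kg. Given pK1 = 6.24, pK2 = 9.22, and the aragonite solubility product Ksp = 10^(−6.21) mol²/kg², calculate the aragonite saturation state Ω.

Ω = 0.0840

α₂ = 1 / (1 + [H⁺]/K2 + [H⁺]²/(K1K2)) = 1 / (1 + 10^+1.95 + 10^+0.92)
   = 1 / (1 + 89.125 + 8.3176) = 1/98.443 = 0.01016
[CO3²⁻] = α₂ × DIC = 0.01016 × 1.66 = 0.01686 mmol/kg = 16.86 μmol/kg
Ksp = 10^(−6.21) = 6.166×10^-7
Ω = [Ca²⁺][CO3²⁻]/Ksp = (3.07×10^-3)(1.686×10^-5) / 6.166×10^-7 = 0.0840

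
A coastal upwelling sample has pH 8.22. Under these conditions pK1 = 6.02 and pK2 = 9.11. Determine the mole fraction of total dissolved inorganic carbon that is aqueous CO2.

α₀ = 0.00556

α₀ = 1 / (1 + K1/[H⁺] + K1K2/[H⁺]²) = 1 / (1 + 10^+2.20 + 10^+1.31)
   = 1 / (1 + 158.49 + 20.417) = 1/179.91 = 0.005558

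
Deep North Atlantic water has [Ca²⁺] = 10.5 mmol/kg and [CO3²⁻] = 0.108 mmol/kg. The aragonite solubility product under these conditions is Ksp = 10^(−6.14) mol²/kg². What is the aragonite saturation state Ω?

Ksp = 10^(−6.14) = 7.244×10^-7
Ω = [Ca²⁺][CO3²⁻]/Ksp = (10.5×10^-3)(0.108×10^-3) / 7.244×10^-7 = 1.57

Ω = 1.57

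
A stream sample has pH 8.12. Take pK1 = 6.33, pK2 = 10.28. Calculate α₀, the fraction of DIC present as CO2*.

α₀ = 1 / (1 + K1/[H⁺] + K1K2/[H⁺]²) = 1 / (1 + 10^+1.79 + 10^-0.37)
   = 1 / (1 + 61.660 + 0.42658) = 1/63.086 = 0.01585

α₀ = 0.0159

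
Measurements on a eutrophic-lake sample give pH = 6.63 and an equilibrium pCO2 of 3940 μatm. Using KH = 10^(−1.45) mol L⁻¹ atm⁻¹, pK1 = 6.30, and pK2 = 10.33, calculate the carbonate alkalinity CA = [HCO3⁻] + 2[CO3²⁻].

CA = 0.299 mmol/L

[CO2*] = KH · pCO2 = 10^(−1.45) × 3940×10^-6 = 1.398×10^-4 mol/L
α₀ = 1/(1 + K1/[H⁺] + K1K2/[H⁺]²) = 1/(1 + 10^+0.33 + 10^-3.37) = 0.3186
DIC = [CO2*]/α₀ = 1.398×10^-4 / 0.3186 = 0.4387 mmol/L
CA = (α₁ + 2α₂)·DIC = (0.6812 + 2×0.0001359) × 0.4387 = 0.299 mmol/L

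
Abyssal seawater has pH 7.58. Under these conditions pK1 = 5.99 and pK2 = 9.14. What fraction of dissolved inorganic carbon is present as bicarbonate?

α₁ = 1 / (1 + [H⁺]/K1 + K2/[H⁺]) = 1 / (1 + 10^-1.59 + 10^-1.56)
   = 1 / (1 + 0.025704 + 0.027542) = 1/1.0532 = 0.9494

α₁ = 0.949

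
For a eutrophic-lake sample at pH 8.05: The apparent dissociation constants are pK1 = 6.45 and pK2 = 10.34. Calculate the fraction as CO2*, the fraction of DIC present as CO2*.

α₀ = 0.0244

α₀ = 1 / (1 + K1/[H⁺] + K1K2/[H⁺]²) = 1 / (1 + 10^+1.60 + 10^-0.69)
   = 1 / (1 + 39.811 + 0.20417) = 1/41.015 = 0.02438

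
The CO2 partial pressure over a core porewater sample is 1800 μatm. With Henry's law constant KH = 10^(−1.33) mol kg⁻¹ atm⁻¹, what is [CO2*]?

[CO2*] = 84.2 μmol/kg

KH = 10^(−1.33) = 4.677×10^-2 mol kg⁻¹ atm⁻¹
[CO2*] = KH · pCO2 = 4.677×10^-2 × 1800×10^-6 atm = 8.42×10^-5 mol/kg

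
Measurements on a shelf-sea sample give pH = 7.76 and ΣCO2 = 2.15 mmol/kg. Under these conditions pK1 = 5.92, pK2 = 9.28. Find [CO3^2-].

[CO3²⁻] = 0.0622 mmol/kg

α₂ = 1 / (1 + [H⁺]/K2 + [H⁺]²/(K1K2)) = 1 / (1 + 10^+1.52 + 10^-0.32)
   = 1 / (1 + 33.113 + 0.47863) = 1/34.592 = 0.02891
[CO3²⁻] = α₂ × DIC = 0.02891 × 2.15 = 0.0622 mmol/kg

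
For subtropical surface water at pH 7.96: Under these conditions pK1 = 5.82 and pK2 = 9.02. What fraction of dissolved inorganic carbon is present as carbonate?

α₂ = 0.0796

α₂ = 1 / (1 + [H⁺]/K2 + [H⁺]²/(K1K2)) = 1 / (1 + 10^+1.06 + 10^-1.08)
   = 1 / (1 + 11.482 + 0.083176) = 1/12.565 = 0.07959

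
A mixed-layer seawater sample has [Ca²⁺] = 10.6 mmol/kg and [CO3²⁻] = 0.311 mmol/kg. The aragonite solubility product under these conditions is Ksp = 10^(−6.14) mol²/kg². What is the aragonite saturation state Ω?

Ω = 4.55

Ksp = 10^(−6.14) = 7.244×10^-7
Ω = [Ca²⁺][CO3²⁻]/Ksp = (10.6×10^-3)(0.311×10^-3) / 7.244×10^-7 = 4.55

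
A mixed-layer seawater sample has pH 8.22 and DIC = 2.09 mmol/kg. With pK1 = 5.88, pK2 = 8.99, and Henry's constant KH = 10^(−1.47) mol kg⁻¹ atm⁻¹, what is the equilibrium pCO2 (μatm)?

pCO2 = 240 μatm

α₀ = 1 / (1 + K1/[H⁺] + K1K2/[H⁺]²) = 1 / (1 + 10^+2.34 + 10^+1.57)
   = 1 / (1 + 218.78 + 37.154) = 1/256.93 = 0.003892
[CO2*] = α₀ × DIC = 0.003892 × 2.09 = 0.008135 mmol/kg = 8.135 μmol/kg
pCO2 = [CO2*]/KH = 8.135×10^-6 / 3.388×10^-2 = 240 μatm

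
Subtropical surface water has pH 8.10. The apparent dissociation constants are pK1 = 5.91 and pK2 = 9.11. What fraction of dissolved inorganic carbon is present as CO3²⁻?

α₂ = 0.0885

α₂ = 1 / (1 + [H⁺]/K2 + [H⁺]²/(K1K2)) = 1 / (1 + 10^+1.01 + 10^-1.18)
   = 1 / (1 + 10.233 + 0.066069) = 1/11.299 = 0.08850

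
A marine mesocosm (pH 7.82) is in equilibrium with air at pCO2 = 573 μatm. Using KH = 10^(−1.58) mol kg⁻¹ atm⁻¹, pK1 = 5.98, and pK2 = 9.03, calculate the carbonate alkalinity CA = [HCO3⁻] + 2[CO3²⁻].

CA = 1.17 mmol/kg

[CO2*] = KH · pCO2 = 10^(−1.58) × 573×10^-6 = 1.507×10^-5 mol/kg
α₀ = 1/(1 + K1/[H⁺] + K1K2/[H⁺]²) = 1/(1 + 10^+1.84 + 10^+0.63) = 0.01343
DIC = [CO2*]/α₀ = 1.507×10^-5 / 0.01343 = 1.122 mmol/kg
CA = (α₁ + 2α₂)·DIC = (0.9293 + 2×0.05730) × 1.122 = 1.17 mmol/kg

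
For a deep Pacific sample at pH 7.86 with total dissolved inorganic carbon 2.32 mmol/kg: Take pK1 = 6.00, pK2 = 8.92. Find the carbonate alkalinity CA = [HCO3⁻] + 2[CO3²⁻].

CA = [HCO3⁻] + 2[CO3²⁻] = (α₁ + 2α₂)·DIC
At pH 7.86: [H⁺]/K1 = 10^-1.86 = 0.013804, K2/[H⁺] = 10^-1.06 = 0.087096
α₁ = 1/(1 + 0.013804 + 0.087096) = 1/1.1009 = 0.9083; α₂ = α₁·K2/[H⁺] = 0.07911
α₁ + 2α₂ = 1.0666
CA = 1.0666 × 2.32 = 2.47 mmol/kg

CA = 2.47 mmol/kg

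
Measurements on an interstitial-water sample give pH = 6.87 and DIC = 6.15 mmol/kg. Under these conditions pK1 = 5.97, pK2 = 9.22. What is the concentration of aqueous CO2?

[CO2*] = 0.685 mmol/kg

α₀ = 1 / (1 + K1/[H⁺] + K1K2/[H⁺]²) = 1 / (1 + 10^+0.90 + 10^-1.45)
   = 1 / (1 + 7.9433 + 0.035481) = 1/8.9788 = 0.1114
[CO2*] = α₀ × DIC = 0.1114 × 6.15 = 0.685 mmol/kg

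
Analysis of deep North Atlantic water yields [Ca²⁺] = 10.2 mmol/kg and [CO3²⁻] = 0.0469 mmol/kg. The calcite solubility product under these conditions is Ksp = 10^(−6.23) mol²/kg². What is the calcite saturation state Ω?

Ω = 0.812

Ksp = 10^(−6.23) = 5.888×10^-7
Ω = [Ca²⁺][CO3²⁻]/Ksp = (10.2×10^-3)(0.0469×10^-3) / 5.888×10^-7 = 0.812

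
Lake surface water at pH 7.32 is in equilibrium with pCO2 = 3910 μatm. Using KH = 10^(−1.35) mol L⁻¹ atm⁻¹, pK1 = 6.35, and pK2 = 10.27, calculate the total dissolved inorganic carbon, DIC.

DIC = 1.81 mmol/L

[CO2*] = KH · pCO2 = 10^(−1.35) × 3910×10^-6 = 1.747×10^-4 mol/L
α₀ = 1/(1 + K1/[H⁺] + K1K2/[H⁺]²) = 1/(1 + 10^+0.97 + 10^-1.98) = 0.09668
DIC = [CO2*]/α₀ = 1.747×10^-4 / 0.09668 = 1.81 mmol/L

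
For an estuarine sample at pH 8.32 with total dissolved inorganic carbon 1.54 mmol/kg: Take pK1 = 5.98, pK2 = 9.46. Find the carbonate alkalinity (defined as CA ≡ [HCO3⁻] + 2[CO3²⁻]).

CA = 1.64 mmol/kg

CA = [HCO3⁻] + 2[CO3²⁻] = (α₁ + 2α₂)·DIC
At pH 8.32: [H⁺]/K1 = 10^-2.34 = 0.0045709, K2/[H⁺] = 10^-1.14 = 0.072444
α₁ = 1/(1 + 0.0045709 + 0.072444) = 1/1.0770 = 0.9285; α₂ = α₁·K2/[H⁺] = 0.06726
α₁ + 2α₂ = 1.0630
CA = 1.0630 × 1.54 = 1.64 mmol/kg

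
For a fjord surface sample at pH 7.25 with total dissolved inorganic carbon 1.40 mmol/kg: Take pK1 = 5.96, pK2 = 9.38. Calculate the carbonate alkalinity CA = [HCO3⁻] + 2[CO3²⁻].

CA = 1.34 mmol/kg

CA = [HCO3⁻] + 2[CO3²⁻] = (α₁ + 2α₂)·DIC
At pH 7.25: [H⁺]/K1 = 10^-1.29 = 0.051286, K2/[H⁺] = 10^-2.13 = 0.0074131
α₁ = 1/(1 + 0.051286 + 0.0074131) = 1/1.0587 = 0.9446; α₂ = α₁·K2/[H⁺] = 0.007002
α₁ + 2α₂ = 0.9586
CA = 0.9586 × 1.40 = 1.34 mmol/kg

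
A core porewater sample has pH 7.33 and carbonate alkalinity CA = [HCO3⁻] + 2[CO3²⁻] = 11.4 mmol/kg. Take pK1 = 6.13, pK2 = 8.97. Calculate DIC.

DIC = 11.8 mmol/kg

CA = [HCO3⁻] + 2[CO3²⁻] = (α₁ + 2α₂)·DIC
At pH 7.33: [H⁺]/K1 = 10^-1.20 = 0.063096, K2/[H⁺] = 10^-1.64 = 0.022909
α₁ = 1/(1 + 0.063096 + 0.022909) = 1/1.0860 = 0.9208; α₂ = α₁·K2/[H⁺] = 0.02109
α₁ + 2α₂ = 0.9630
DIC = CA / (α₁ + 2α₂) = 11.4 / 0.9630 = 11.8 mmol/kg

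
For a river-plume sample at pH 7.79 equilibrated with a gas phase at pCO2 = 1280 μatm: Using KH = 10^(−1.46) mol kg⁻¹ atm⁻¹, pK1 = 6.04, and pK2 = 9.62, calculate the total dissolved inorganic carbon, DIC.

[CO2*] = KH · pCO2 = 10^(−1.46) × 1280×10^-6 = 4.438×10^-5 mol/kg
α₀ = 1/(1 + K1/[H⁺] + K1K2/[H⁺]²) = 1/(1 + 10^+1.75 + 10^-0.08) = 0.01722
DIC = [CO2*]/α₀ = 4.438×10^-5 / 0.01722 = 2.58 mmol/kg

DIC = 2.58 mmol/kg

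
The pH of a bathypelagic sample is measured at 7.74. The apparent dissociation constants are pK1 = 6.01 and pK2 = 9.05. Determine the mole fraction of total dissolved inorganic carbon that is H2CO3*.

α₀ = 1 / (1 + K1/[H⁺] + K1K2/[H⁺]²) = 1 / (1 + 10^+1.73 + 10^+0.42)
   = 1 / (1 + 53.703 + 2.6303) = 1/57.333 = 0.01744

α₀ = 0.0174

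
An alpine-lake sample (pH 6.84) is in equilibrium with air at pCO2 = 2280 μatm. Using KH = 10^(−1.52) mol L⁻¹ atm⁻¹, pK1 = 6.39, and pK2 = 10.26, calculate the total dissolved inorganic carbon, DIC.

DIC = 0.263 mmol/L

[CO2*] = KH · pCO2 = 10^(−1.52) × 2280×10^-6 = 6.885×10^-5 mol/L
α₀ = 1/(1 + K1/[H⁺] + K1K2/[H⁺]²) = 1/(1 + 10^+0.45 + 10^-2.97) = 0.2618
DIC = [CO2*]/α₀ = 6.885×10^-5 / 0.2618 = 0.263 mmol/L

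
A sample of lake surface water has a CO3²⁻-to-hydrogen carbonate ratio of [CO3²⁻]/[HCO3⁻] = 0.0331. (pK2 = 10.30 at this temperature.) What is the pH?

From K2 = [H⁺][CO3²⁻]/[HCO3⁻]:  pH = pK2 + log₁₀([CO3²⁻]/[HCO3⁻])
log₁₀(0.0331) = -1.480
pH = 10.30 + (-1.480) = 8.82

pH = 8.82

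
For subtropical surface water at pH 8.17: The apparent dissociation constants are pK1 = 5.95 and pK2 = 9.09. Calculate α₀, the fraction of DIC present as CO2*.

α₀ = 0.00535

α₀ = 1 / (1 + K1/[H⁺] + K1K2/[H⁺]²) = 1 / (1 + 10^+2.22 + 10^+1.30)
   = 1 / (1 + 165.96 + 19.953) = 1/186.91 = 0.005350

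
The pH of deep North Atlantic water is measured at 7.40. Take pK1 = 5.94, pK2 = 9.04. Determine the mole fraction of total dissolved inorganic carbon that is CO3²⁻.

α₂ = 1 / (1 + [H⁺]/K2 + [H⁺]²/(K1K2)) = 1 / (1 + 10^+1.64 + 10^+0.18)
   = 1 / (1 + 43.652 + 1.5136) = 1/46.165 = 0.02166

α₂ = 0.0217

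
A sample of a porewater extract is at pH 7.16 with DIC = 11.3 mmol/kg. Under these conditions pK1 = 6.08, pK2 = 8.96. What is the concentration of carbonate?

[CO3²⁻] = 0.163 mmol/kg

α₂ = 1 / (1 + [H⁺]/K2 + [H⁺]²/(K1K2)) = 1 / (1 + 10^+1.80 + 10^+0.72)
   = 1 / (1 + 63.096 + 5.2481) = 1/69.344 = 0.01442
[CO3²⁻] = α₂ × DIC = 0.01442 × 11.3 = 0.163 mmol/kg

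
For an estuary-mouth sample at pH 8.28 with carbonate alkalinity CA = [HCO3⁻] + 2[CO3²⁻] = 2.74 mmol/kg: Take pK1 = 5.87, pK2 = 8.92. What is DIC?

DIC = 2.32 mmol/kg

CA = [HCO3⁻] + 2[CO3²⁻] = (α₁ + 2α₂)·DIC
At pH 8.28: [H⁺]/K1 = 10^-2.41 = 0.0038905, K2/[H⁺] = 10^-0.64 = 0.22909
α₁ = 1/(1 + 0.0038905 + 0.22909) = 1/1.2330 = 0.8110; α₂ = α₁·K2/[H⁺] = 0.1858
α₁ + 2α₂ = 1.1826
DIC = CA / (α₁ + 2α₂) = 2.74 / 1.1826 = 2.32 mmol/kg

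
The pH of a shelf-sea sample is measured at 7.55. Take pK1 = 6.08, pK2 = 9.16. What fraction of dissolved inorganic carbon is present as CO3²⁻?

α₂ = 1 / (1 + [H⁺]/K2 + [H⁺]²/(K1K2)) = 1 / (1 + 10^+1.61 + 10^+0.14)
   = 1 / (1 + 40.738 + 1.3804) = 1/43.118 = 0.02319

α₂ = 0.0232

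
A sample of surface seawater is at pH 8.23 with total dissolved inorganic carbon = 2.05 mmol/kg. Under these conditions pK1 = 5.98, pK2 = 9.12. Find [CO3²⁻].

α₂ = 1 / (1 + [H⁺]/K2 + [H⁺]²/(K1K2)) = 1 / (1 + 10^+0.89 + 10^-1.36)
   = 1 / (1 + 7.7625 + 0.043652) = 1/8.8061 = 0.1136
[CO3²⁻] = α₂ × DIC = 0.1136 × 2.05 = 0.233 mmol/kg

[CO3²⁻] = 0.233 mmol/kg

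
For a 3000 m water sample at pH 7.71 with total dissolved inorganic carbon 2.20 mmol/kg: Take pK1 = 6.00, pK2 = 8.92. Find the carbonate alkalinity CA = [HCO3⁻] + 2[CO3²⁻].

CA = 2.29 mmol/kg

CA = [HCO3⁻] + 2[CO3²⁻] = (α₁ + 2α₂)·DIC
At pH 7.71: [H⁺]/K1 = 10^-1.71 = 0.019498, K2/[H⁺] = 10^-1.21 = 0.061660
α₁ = 1/(1 + 0.019498 + 0.061660) = 1/1.0812 = 0.9249; α₂ = α₁·K2/[H⁺] = 0.05703
α₁ + 2α₂ = 1.0390
CA = 1.0390 × 2.20 = 2.29 mmol/kg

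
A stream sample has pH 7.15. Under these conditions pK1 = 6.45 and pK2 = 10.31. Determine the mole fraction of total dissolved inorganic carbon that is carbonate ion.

α₂ = 1 / (1 + [H⁺]/K2 + [H⁺]²/(K1K2)) = 1 / (1 + 10^+3.16 + 10^+2.46)
   = 1 / (1 + 1445.4 + 288.40) = 1/1734.8 = 0.0005764

α₂ = 0.000576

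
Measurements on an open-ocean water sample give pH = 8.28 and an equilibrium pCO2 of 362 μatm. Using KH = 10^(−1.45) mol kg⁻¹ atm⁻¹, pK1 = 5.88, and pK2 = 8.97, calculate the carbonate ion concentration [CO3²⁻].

[CO2*] = KH · pCO2 = 10^(−1.45) × 362×10^-6 = 1.284×10^-5 mol/kg
α₀ = 1/(1 + K1/[H⁺] + K1K2/[H⁺]²) = 1/(1 + 10^+2.40 + 10^+1.71) = 0.003295
DIC = [CO2*]/α₀ = 1.284×10^-5 / 0.003295 = 3.898 mmol/kg
[CO3²⁻] = α₂·DIC; α₂ = 0.1690, so [CO3²⁻] = 0.1690 × 3.898 = 0.659 mmol/kg

[CO3²⁻] = 0.659 mmol/kg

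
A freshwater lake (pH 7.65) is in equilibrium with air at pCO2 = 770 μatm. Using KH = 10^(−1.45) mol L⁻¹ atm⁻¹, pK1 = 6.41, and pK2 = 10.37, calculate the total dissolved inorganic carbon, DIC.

DIC = 0.503 mmol/L

[CO2*] = KH · pCO2 = 10^(−1.45) × 770×10^-6 = 2.732×10^-5 mol/L
α₀ = 1/(1 + K1/[H⁺] + K1K2/[H⁺]²) = 1/(1 + 10^+1.24 + 10^-1.48) = 0.05431
DIC = [CO2*]/α₀ = 2.732×10^-5 / 0.05431 = 0.503 mmol/L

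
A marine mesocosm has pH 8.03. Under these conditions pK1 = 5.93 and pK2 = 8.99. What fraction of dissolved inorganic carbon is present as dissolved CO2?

α₀ = 1 / (1 + K1/[H⁺] + K1K2/[H⁺]²) = 1 / (1 + 10^+2.10 + 10^+1.14)
   = 1 / (1 + 125.89 + 13.804) = 1/140.70 = 0.007108

α₀ = 0.00711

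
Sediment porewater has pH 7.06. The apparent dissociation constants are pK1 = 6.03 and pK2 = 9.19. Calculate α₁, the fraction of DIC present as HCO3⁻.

α₁ = 1 / (1 + [H⁺]/K1 + K2/[H⁺]) = 1 / (1 + 10^-1.03 + 10^-2.13)
   = 1 / (1 + 0.093325 + 0.0074131) = 1/1.1007 = 0.9085

α₁ = 0.908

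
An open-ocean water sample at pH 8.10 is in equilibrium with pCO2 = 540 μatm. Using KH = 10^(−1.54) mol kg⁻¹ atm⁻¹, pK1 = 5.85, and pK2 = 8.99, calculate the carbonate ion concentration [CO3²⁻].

[CO3²⁻] = 0.357 mmol/kg

[CO2*] = KH · pCO2 = 10^(−1.54) × 540×10^-6 = 1.557×10^-5 mol/kg
α₀ = 1/(1 + K1/[H⁺] + K1K2/[H⁺]²) = 1/(1 + 10^+2.25 + 10^+1.36) = 0.004957
DIC = [CO2*]/α₀ = 1.557×10^-5 / 0.004957 = 3.142 mmol/kg
[CO3²⁻] = α₂·DIC; α₂ = 0.1136, so [CO3²⁻] = 0.1136 × 3.142 = 0.357 mmol/kg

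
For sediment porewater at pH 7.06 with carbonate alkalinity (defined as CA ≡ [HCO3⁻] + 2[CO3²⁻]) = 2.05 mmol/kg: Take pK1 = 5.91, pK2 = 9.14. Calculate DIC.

DIC = 2.18 mmol/kg

CA = [HCO3⁻] + 2[CO3²⁻] = (α₁ + 2α₂)·DIC
At pH 7.06: [H⁺]/K1 = 10^-1.15 = 0.070795, K2/[H⁺] = 10^-2.08 = 0.0083176
α₁ = 1/(1 + 0.070795 + 0.0083176) = 1/1.0791 = 0.9267; α₂ = α₁·K2/[H⁺] = 0.007708
α₁ + 2α₂ = 0.9421
DIC = CA / (α₁ + 2α₂) = 2.05 / 0.9421 = 2.18 mmol/kg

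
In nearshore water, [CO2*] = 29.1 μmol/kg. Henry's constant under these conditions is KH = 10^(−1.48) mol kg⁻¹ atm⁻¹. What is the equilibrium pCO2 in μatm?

pCO2 = 879 μatm

KH = 10^(−1.48) = 3.311×10^-2 mol kg⁻¹ atm⁻¹
pCO2 = [CO2*]/KH = 29.1×10^-6 / 3.311×10^-2 = 8.79×10^-4 atm = 879 μatm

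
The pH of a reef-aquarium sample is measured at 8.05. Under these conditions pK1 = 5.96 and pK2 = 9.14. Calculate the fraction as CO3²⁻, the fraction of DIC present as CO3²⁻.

α₂ = 0.0746

α₂ = 1 / (1 + [H⁺]/K2 + [H⁺]²/(K1K2)) = 1 / (1 + 10^+1.09 + 10^-1.00)
   = 1 / (1 + 12.303 + 0.10000) = 1/13.403 = 0.07461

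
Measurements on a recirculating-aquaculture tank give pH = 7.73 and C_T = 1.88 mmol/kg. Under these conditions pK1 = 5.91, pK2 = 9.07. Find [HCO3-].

α₁ = 1 / (1 + [H⁺]/K1 + K2/[H⁺]) = 1 / (1 + 10^-1.82 + 10^-1.34)
   = 1 / (1 + 0.015136 + 0.045709) = 1/1.0608 = 0.9426
[HCO3⁻] = α₁ × DIC = 0.9426 × 1.88 = 1.77 mmol/kg

[HCO3⁻] = 1.77 mmol/kg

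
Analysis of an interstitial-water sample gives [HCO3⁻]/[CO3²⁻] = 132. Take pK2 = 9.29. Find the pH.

From K2 = [H⁺][CO3²⁻]/[HCO3⁻]:  pH = pK2 − log₁₀([HCO3⁻]/[CO3²⁻])
log₁₀(132) = +2.121
pH = 9.29 − (+2.121) = 7.17

pH = 7.17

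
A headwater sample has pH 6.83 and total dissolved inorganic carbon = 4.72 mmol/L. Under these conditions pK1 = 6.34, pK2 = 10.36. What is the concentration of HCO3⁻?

[HCO3⁻] = 3.57 mmol/L

α₁ = 1 / (1 + [H⁺]/K1 + K2/[H⁺]) = 1 / (1 + 10^-0.49 + 10^-3.53)
   = 1 / (1 + 0.32359 + 0.00029512) = 1/1.3239 = 0.7554
[HCO3⁻] = α₁ × DIC = 0.7554 × 4.72 = 3.57 mmol/L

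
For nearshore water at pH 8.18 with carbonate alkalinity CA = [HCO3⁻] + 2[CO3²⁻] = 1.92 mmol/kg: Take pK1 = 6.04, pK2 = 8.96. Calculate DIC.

DIC = 1.69 mmol/kg

CA = [HCO3⁻] + 2[CO3²⁻] = (α₁ + 2α₂)·DIC
At pH 8.18: [H⁺]/K1 = 10^-2.14 = 0.0072444, K2/[H⁺] = 10^-0.78 = 0.16596
α₁ = 1/(1 + 0.0072444 + 0.16596) = 1/1.1732 = 0.8524; α₂ = α₁·K2/[H⁺] = 0.1415
α₁ + 2α₂ = 1.1353
DIC = CA / (α₁ + 2α₂) = 1.92 / 1.1353 = 1.69 mmol/kg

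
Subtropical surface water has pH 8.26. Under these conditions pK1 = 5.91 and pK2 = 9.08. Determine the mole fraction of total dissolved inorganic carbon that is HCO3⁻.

α₁ = 0.865

α₁ = 1 / (1 + [H⁺]/K1 + K2/[H⁺]) = 1 / (1 + 10^-2.35 + 10^-0.82)
   = 1 / (1 + 0.0044668 + 0.15136) = 1/1.1558 = 0.8652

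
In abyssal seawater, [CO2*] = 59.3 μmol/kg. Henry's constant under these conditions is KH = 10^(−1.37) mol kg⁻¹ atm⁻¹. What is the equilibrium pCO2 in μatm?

pCO2 = 1390 μatm

KH = 10^(−1.37) = 4.266×10^-2 mol kg⁻¹ atm⁻¹
pCO2 = [CO2*]/KH = 59.3×10^-6 / 4.266×10^-2 = 1.39×10^-3 atm = 1390 μatm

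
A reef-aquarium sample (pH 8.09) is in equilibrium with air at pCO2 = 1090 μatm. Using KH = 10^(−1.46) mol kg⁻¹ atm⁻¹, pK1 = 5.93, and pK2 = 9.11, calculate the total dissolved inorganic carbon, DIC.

[CO2*] = KH · pCO2 = 10^(−1.46) × 1090×10^-6 = 3.779×10^-5 mol/kg
α₀ = 1/(1 + K1/[H⁺] + K1K2/[H⁺]²) = 1/(1 + 10^+2.16 + 10^+1.14) = 0.006276
DIC = [CO2*]/α₀ = 3.779×10^-5 / 0.006276 = 6.02 mmol/kg

DIC = 6.02 mmol/kg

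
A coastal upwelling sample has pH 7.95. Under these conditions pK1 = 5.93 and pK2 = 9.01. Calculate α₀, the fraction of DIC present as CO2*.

α₀ = 0.00871

α₀ = 1 / (1 + K1/[H⁺] + K1K2/[H⁺]²) = 1 / (1 + 10^+2.02 + 10^+0.96)
   = 1 / (1 + 104.71 + 9.1201) = 1/114.83 = 0.008708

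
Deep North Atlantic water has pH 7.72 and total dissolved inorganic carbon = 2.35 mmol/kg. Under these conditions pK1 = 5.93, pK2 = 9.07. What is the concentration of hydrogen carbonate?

[HCO3⁻] = 2.22 mmol/kg

α₁ = 1 / (1 + [H⁺]/K1 + K2/[H⁺]) = 1 / (1 + 10^-1.79 + 10^-1.35)
   = 1 / (1 + 0.016218 + 0.044668) = 1/1.0609 = 0.9426
[HCO3⁻] = α₁ × DIC = 0.9426 × 2.35 = 2.22 mmol/kg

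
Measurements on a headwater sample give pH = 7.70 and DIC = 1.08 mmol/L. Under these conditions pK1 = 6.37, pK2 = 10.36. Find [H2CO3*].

α₀ = 1 / (1 + K1/[H⁺] + K1K2/[H⁺]²) = 1 / (1 + 10^+1.33 + 10^-1.33)
   = 1 / (1 + 21.380 + 0.046774) = 1/22.426 = 0.04459
[CO2*] = α₀ × DIC = 0.04459 × 1.08 = 0.0482 mmol/L

[CO2*] = 0.0482 mmol/L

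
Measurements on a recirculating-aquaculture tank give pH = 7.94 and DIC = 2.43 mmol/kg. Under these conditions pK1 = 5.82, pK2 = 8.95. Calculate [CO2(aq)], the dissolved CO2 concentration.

[CO2*] = 16.7 μmol/kg

α₀ = 1 / (1 + K1/[H⁺] + K1K2/[H⁺]²) = 1 / (1 + 10^+2.12 + 10^+1.11)
   = 1 / (1 + 131.83 + 12.882) = 1/145.71 = 0.006863
[CO2*] = α₀ × DIC = 0.006863 × 2.43 = 0.0167 mmol/kg = 16.7 μmol/kg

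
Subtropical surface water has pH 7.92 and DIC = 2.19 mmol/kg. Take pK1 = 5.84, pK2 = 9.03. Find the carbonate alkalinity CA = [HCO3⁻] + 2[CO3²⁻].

CA = [HCO3⁻] + 2[CO3²⁻] = (α₁ + 2α₂)·DIC
At pH 7.92: [H⁺]/K1 = 10^-2.08 = 0.0083176, K2/[H⁺] = 10^-1.11 = 0.077625
α₁ = 1/(1 + 0.0083176 + 0.077625) = 1/1.0859 = 0.9209; α₂ = α₁·K2/[H⁺] = 0.07148
α₁ + 2α₂ = 1.0638
CA = 1.0638 × 2.19 = 2.33 mmol/kg

CA = 2.33 mmol/kg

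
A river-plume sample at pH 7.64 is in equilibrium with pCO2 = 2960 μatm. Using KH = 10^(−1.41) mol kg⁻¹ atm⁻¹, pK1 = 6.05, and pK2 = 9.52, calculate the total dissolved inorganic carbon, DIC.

DIC = 4.65 mmol/kg

[CO2*] = KH · pCO2 = 10^(−1.41) × 2960×10^-6 = 1.152×10^-4 mol/kg
α₀ = 1/(1 + K1/[H⁺] + K1K2/[H⁺]²) = 1/(1 + 10^+1.59 + 10^-0.29) = 0.02474
DIC = [CO2*]/α₀ = 1.152×10^-4 / 0.02474 = 4.65 mmol/kg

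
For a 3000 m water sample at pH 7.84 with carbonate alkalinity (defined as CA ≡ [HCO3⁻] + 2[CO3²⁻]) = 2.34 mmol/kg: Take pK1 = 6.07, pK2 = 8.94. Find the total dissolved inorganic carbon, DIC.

DIC = 2.21 mmol/kg

CA = [HCO3⁻] + 2[CO3²⁻] = (α₁ + 2α₂)·DIC
At pH 7.84: [H⁺]/K1 = 10^-1.77 = 0.016982, K2/[H⁺] = 10^-1.10 = 0.079433
α₁ = 1/(1 + 0.016982 + 0.079433) = 1/1.0964 = 0.9121; α₂ = α₁·K2/[H⁺] = 0.07245
α₁ + 2α₂ = 1.0570
DIC = CA / (α₁ + 2α₂) = 2.34 / 1.0570 = 2.21 mmol/kg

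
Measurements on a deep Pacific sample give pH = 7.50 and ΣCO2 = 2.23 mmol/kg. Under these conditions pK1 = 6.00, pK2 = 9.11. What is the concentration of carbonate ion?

[CO3²⁻] = 0.0518 mmol/kg

α₂ = 1 / (1 + [H⁺]/K2 + [H⁺]²/(K1K2)) = 1 / (1 + 10^+1.61 + 10^+0.11)
   = 1 / (1 + 40.738 + 1.2882) = 1/43.026 = 0.02324
[CO3²⁻] = α₂ × DIC = 0.02324 × 2.23 = 0.0518 mmol/kg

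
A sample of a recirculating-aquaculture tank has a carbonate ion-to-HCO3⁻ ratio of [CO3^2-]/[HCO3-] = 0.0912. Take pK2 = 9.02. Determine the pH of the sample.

pH = 7.98

From K2 = [H⁺][CO3^2-]/[HCO3-]:  pH = pK2 + log₁₀([CO3^2-]/[HCO3-])
log₁₀(0.0912) = -1.040
pH = 9.02 + (-1.040) = 7.98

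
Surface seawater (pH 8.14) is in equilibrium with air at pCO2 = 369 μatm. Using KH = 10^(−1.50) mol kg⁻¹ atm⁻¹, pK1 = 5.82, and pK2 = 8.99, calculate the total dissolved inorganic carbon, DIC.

[CO2*] = KH · pCO2 = 10^(−1.50) × 369×10^-6 = 1.167×10^-5 mol/kg
α₀ = 1/(1 + K1/[H⁺] + K1K2/[H⁺]²) = 1/(1 + 10^+2.32 + 10^+1.47) = 0.004176
DIC = [CO2*]/α₀ = 1.167×10^-5 / 0.004176 = 2.79 mmol/kg

DIC = 2.79 mmol/kg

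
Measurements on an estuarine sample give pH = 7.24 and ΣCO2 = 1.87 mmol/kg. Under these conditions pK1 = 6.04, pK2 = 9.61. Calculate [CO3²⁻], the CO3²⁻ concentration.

[CO3²⁻] = 7.47 μmol/kg

α₂ = 1 / (1 + [H⁺]/K2 + [H⁺]²/(K1K2)) = 1 / (1 + 10^+2.37 + 10^+1.17)
   = 1 / (1 + 234.42 + 14.791) = 1/250.21 = 0.003997
[CO3²⁻] = α₂ × DIC = 0.003997 × 1.87 = 0.00747 mmol/kg = 7.47 μmol/kg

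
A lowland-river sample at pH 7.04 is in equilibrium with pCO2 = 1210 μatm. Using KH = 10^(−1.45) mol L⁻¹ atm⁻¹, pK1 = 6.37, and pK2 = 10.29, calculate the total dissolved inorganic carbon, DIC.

DIC = 0.244 mmol/L

[CO2*] = KH · pCO2 = 10^(−1.45) × 1210×10^-6 = 4.293×10^-5 mol/L
α₀ = 1/(1 + K1/[H⁺] + K1K2/[H⁺]²) = 1/(1 + 10^+0.67 + 10^-2.58) = 0.1761
DIC = [CO2*]/α₀ = 4.293×10^-5 / 0.1761 = 0.244 mmol/L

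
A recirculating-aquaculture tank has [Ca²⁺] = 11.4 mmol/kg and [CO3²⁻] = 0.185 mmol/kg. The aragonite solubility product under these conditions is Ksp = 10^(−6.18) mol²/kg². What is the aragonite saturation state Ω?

Ω = 3.19

Ksp = 10^(−6.18) = 6.607×10^-7
Ω = [Ca²⁺][CO3²⁻]/Ksp = (11.4×10^-3)(0.185×10^-3) / 6.607×10^-7 = 3.19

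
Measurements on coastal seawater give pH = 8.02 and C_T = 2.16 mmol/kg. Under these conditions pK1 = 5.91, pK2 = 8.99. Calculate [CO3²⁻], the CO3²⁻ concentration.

α₂ = 1 / (1 + [H⁺]/K2 + [H⁺]²/(K1K2)) = 1 / (1 + 10^+0.97 + 10^-1.14)
   = 1 / (1 + 9.3325 + 0.072444) = 1/10.405 = 0.09611
[CO3²⁻] = α₂ × DIC = 0.09611 × 2.16 = 0.208 mmol/kg

[CO3²⁻] = 0.208 mmol/kg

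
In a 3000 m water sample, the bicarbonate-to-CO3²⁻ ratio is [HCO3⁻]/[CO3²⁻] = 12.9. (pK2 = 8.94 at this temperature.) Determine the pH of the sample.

pH = 7.83

From K2 = [H⁺][CO3²⁻]/[HCO3⁻]:  pH = pK2 − log₁₀([HCO3⁻]/[CO3²⁻])
log₁₀(12.9) = +1.111
pH = 8.94 − (+1.111) = 7.83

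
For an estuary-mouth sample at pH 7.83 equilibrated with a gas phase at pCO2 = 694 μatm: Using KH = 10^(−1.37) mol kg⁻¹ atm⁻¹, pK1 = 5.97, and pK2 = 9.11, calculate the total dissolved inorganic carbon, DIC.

DIC = 2.29 mmol/kg

[CO2*] = KH · pCO2 = 10^(−1.37) × 694×10^-6 = 2.960×10^-5 mol/kg
α₀ = 1/(1 + K1/[H⁺] + K1K2/[H⁺]²) = 1/(1 + 10^+1.86 + 10^+0.58) = 0.01295
DIC = [CO2*]/α₀ = 2.960×10^-5 / 0.01295 = 2.29 mmol/kg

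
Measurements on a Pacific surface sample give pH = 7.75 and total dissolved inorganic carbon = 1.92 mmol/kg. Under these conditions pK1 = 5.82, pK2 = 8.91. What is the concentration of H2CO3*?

[CO2*] = 0.0209 mmol/kg

α₀ = 1 / (1 + K1/[H⁺] + K1K2/[H⁺]²) = 1 / (1 + 10^+1.93 + 10^+0.77)
   = 1 / (1 + 85.114 + 5.8884) = 1/92.002 = 0.01087
[CO2*] = α₀ × DIC = 0.01087 × 1.92 = 0.0209 mmol/kg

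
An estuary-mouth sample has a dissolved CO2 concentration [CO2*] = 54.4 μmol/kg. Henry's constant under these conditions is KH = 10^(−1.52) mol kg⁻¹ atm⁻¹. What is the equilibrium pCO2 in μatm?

pCO2 = 1800 μatm

KH = 10^(−1.52) = 3.020×10^-2 mol kg⁻¹ atm⁻¹
pCO2 = [CO2*]/KH = 54.4×10^-6 / 3.020×10^-2 = 1.80×10^-3 atm = 1800 μatm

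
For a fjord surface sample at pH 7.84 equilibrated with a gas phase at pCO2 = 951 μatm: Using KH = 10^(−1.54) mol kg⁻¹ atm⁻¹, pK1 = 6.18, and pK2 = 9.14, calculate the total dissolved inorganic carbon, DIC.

DIC = 1.34 mmol/kg

[CO2*] = KH · pCO2 = 10^(−1.54) × 951×10^-6 = 2.743×10^-5 mol/kg
α₀ = 1/(1 + K1/[H⁺] + K1K2/[H⁺]²) = 1/(1 + 10^+1.66 + 10^+0.36) = 0.02041
DIC = [CO2*]/α₀ = 2.743×10^-5 / 0.02041 = 1.34 mmol/kg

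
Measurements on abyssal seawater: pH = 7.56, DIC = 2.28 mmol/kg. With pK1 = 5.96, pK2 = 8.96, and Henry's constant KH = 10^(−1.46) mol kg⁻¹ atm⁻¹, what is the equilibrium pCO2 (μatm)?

α₀ = 1 / (1 + K1/[H⁺] + K1K2/[H⁺]²) = 1 / (1 + 10^+1.60 + 10^+0.20)
   = 1 / (1 + 39.811 + 1.5849) = 1/42.396 = 0.02359
[CO2*] = α₀ × DIC = 0.02359 × 2.28 = 0.05378 mmol/kg
pCO2 = [CO2*]/KH = 5.378×10^-5 / 3.467×10^-2 = 1550 μatm

pCO2 = 1550 μatm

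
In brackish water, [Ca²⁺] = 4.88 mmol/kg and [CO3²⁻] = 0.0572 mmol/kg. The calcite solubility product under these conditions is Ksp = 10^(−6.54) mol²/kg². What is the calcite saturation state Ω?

Ksp = 10^(−6.54) = 2.884×10^-7
Ω = [Ca²⁺][CO3²⁻]/Ksp = (4.88×10^-3)(0.0572×10^-3) / 2.884×10^-7 = 0.968

Ω = 0.968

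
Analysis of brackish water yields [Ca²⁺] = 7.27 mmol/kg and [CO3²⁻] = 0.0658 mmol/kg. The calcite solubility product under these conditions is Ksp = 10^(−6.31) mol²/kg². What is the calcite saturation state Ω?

Ω = 0.977

Ksp = 10^(−6.31) = 4.898×10^-7
Ω = [Ca²⁺][CO3²⁻]/Ksp = (7.27×10^-3)(0.0658×10^-3) / 4.898×10^-7 = 0.977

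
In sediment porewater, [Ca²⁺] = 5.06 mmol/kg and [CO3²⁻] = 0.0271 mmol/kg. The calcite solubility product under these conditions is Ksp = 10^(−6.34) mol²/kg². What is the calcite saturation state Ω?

Ω = 0.300

Ksp = 10^(−6.34) = 4.571×10^-7
Ω = [Ca²⁺][CO3²⁻]/Ksp = (5.06×10^-3)(0.0271×10^-3) / 4.571×10^-7 = 0.300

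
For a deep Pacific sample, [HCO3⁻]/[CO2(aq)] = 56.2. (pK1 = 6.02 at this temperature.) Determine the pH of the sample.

pH = 7.77

From K1 = [H⁺][HCO3⁻]/[CO2(aq)]:  pH = pK1 + log₁₀([HCO3⁻]/[CO2(aq)])
log₁₀(56.2) = +1.750
pH = 6.02 + (+1.750) = 7.77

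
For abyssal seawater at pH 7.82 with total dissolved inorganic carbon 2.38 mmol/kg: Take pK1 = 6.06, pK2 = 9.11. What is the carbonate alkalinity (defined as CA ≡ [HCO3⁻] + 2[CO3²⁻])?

CA = 2.46 mmol/kg

CA = [HCO3⁻] + 2[CO3²⁻] = (α₁ + 2α₂)·DIC
At pH 7.82: [H⁺]/K1 = 10^-1.76 = 0.017378, K2/[H⁺] = 10^-1.29 = 0.051286
α₁ = 1/(1 + 0.017378 + 0.051286) = 1/1.0687 = 0.9357; α₂ = α₁·K2/[H⁺] = 0.04799
α₁ + 2α₂ = 1.0317
CA = 1.0317 × 2.38 = 2.46 mmol/kg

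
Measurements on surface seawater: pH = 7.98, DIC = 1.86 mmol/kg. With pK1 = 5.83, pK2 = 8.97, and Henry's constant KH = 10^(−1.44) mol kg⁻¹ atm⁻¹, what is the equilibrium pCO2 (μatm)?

pCO2 = 327 μatm

α₀ = 1 / (1 + K1/[H⁺] + K1K2/[H⁺]²) = 1 / (1 + 10^+2.15 + 10^+1.16)
   = 1 / (1 + 141.25 + 14.454) = 1/156.71 = 0.006381
[CO2*] = α₀ × DIC = 0.006381 × 1.86 = 0.01187 mmol/kg = 11.87 μmol/kg
pCO2 = [CO2*]/KH = 1.187×10^-5 / 3.631×10^-2 = 327 μatm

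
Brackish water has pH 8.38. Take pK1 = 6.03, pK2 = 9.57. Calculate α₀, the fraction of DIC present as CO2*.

α₀ = 1 / (1 + K1/[H⁺] + K1K2/[H⁺]²) = 1 / (1 + 10^+2.35 + 10^+1.16)
   = 1 / (1 + 223.87 + 14.454) = 1/239.33 = 0.004178

α₀ = 0.00418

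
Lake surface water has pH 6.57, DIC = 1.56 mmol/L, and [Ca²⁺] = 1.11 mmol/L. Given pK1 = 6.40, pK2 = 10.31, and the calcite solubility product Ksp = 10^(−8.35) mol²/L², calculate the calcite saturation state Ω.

α₂ = 1 / (1 + [H⁺]/K2 + [H⁺]²/(K1K2)) = 1 / (1 + 10^+3.74 + 10^+3.57)
   = 1 / (1 + 5495.4 + 3715.4) = 1/9211.8 = 0.0001086
[CO3²⁻] = α₂ × DIC = 0.0001086 × 1.56 = 0.0001693 mmol/L = 0.1693 μmol/L
Ksp = 10^(−8.35) = 4.467×10^-9
Ω = [Ca²⁺][CO3²⁻]/Ksp = (1.11×10^-3)(1.693×10^-7) / 4.467×10^-9 = 0.0421

Ω = 0.0421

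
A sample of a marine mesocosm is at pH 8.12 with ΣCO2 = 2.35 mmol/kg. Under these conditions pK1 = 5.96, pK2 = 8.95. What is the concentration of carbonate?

[CO3²⁻] = 0.301 mmol/kg

α₂ = 1 / (1 + [H⁺]/K2 + [H⁺]²/(K1K2)) = 1 / (1 + 10^+0.83 + 10^-1.33)
   = 1 / (1 + 6.7608 + 0.046774) = 1/7.8076 = 0.1281
[CO3²⁻] = α₂ × DIC = 0.1281 × 2.35 = 0.301 mmol/kg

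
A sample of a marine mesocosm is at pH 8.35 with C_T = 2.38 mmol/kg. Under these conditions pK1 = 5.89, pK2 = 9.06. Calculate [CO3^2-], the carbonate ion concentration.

[CO3²⁻] = 0.387 mmol/kg

α₂ = 1 / (1 + [H⁺]/K2 + [H⁺]²/(K1K2)) = 1 / (1 + 10^+0.71 + 10^-1.75)
   = 1 / (1 + 5.1286 + 0.017783) = 1/6.1464 = 0.1627
[CO3²⁻] = α₂ × DIC = 0.1627 × 2.38 = 0.387 mmol/kg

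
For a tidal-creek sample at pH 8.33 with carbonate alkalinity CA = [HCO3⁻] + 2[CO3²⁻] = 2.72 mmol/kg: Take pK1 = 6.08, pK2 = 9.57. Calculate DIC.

DIC = 2.59 mmol/kg

CA = [HCO3⁻] + 2[CO3²⁻] = (α₁ + 2α₂)·DIC
At pH 8.33: [H⁺]/K1 = 10^-2.25 = 0.0056234, K2/[H⁺] = 10^-1.24 = 0.057544
α₁ = 1/(1 + 0.0056234 + 0.057544) = 1/1.0632 = 0.9406; α₂ = α₁·K2/[H⁺] = 0.05413
α₁ + 2α₂ = 1.0488
DIC = CA / (α₁ + 2α₂) = 2.72 / 1.0488 = 2.59 mmol/kg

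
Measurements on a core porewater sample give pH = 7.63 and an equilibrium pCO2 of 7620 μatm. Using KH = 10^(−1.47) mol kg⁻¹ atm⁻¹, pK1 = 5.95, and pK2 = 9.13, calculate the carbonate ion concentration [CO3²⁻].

[CO3²⁻] = 0.391 mmol/kg

[CO2*] = KH · pCO2 = 10^(−1.47) × 7620×10^-6 = 2.582×10^-4 mol/kg
α₀ = 1/(1 + K1/[H⁺] + K1K2/[H⁺]²) = 1/(1 + 10^+1.68 + 10^+0.18) = 0.01985
DIC = [CO2*]/α₀ = 2.582×10^-4 / 0.01985 = 13.01 mmol/kg
[CO3²⁻] = α₂·DIC; α₂ = 0.03004, so [CO3²⁻] = 0.03004 × 13.01 = 0.391 mmol/kg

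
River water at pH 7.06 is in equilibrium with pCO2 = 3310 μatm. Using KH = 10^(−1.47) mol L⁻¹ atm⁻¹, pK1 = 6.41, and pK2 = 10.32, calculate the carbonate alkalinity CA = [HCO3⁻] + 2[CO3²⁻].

CA = 0.502 mmol/L

[CO2*] = KH · pCO2 = 10^(−1.47) × 3310×10^-6 = 1.122×10^-4 mol/L
α₀ = 1/(1 + K1/[H⁺] + K1K2/[H⁺]²) = 1/(1 + 10^+0.65 + 10^-2.61) = 0.1828
DIC = [CO2*]/α₀ = 1.122×10^-4 / 0.1828 = 0.6134 mmol/L
CA = (α₁ + 2α₂)·DIC = (0.8167 + 2×0.0004488) × 0.6134 = 0.502 mmol/L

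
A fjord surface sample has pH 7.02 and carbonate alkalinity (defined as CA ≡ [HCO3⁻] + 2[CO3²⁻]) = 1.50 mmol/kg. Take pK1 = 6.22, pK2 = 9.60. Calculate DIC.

CA = [HCO3⁻] + 2[CO3²⁻] = (α₁ + 2α₂)·DIC
At pH 7.02: [H⁺]/K1 = 10^-0.80 = 0.15849, K2/[H⁺] = 10^-2.58 = 0.0026303
α₁ = 1/(1 + 0.15849 + 0.0026303) = 1/1.1611 = 0.8612; α₂ = α₁·K2/[H⁺] = 0.002265
α₁ + 2α₂ = 0.8658
DIC = CA / (α₁ + 2α₂) = 1.50 / 0.8658 = 1.73 mmol/kg

DIC = 1.73 mmol/kg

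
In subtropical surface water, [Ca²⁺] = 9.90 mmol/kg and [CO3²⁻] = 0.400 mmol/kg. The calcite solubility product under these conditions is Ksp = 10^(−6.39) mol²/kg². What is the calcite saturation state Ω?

Ksp = 10^(−6.39) = 4.074×10^-7
Ω = [Ca²⁺][CO3²⁻]/Ksp = (9.90×10^-3)(0.400×10^-3) / 4.074×10^-7 = 9.72

Ω = 9.72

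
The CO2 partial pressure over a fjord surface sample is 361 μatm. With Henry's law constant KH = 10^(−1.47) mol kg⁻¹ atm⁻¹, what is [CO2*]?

[CO2*] = 12.2 μmol/kg

KH = 10^(−1.47) = 3.388×10^-2 mol kg⁻¹ atm⁻¹
[CO2*] = KH · pCO2 = 3.388×10^-2 × 361×10^-6 atm = 1.22×10^-5 mol/kg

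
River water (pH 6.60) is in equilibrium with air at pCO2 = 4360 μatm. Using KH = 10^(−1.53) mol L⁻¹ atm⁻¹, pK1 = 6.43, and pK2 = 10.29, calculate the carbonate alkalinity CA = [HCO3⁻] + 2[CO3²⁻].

CA = 0.190 mmol/L

[CO2*] = KH · pCO2 = 10^(−1.53) × 4360×10^-6 = 1.287×10^-4 mol/L
α₀ = 1/(1 + K1/[H⁺] + K1K2/[H⁺]²) = 1/(1 + 10^+0.17 + 10^-3.52) = 0.4033
DIC = [CO2*]/α₀ = 1.287×10^-4 / 0.4033 = 0.3190 mmol/L
CA = (α₁ + 2α₂)·DIC = (0.5966 + 2×0.0001218) × 0.3190 = 0.190 mmol/L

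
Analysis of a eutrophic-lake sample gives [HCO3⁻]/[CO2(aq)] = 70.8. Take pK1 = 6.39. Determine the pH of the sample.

From K1 = [H⁺][HCO3⁻]/[CO2(aq)]:  pH = pK1 + log₁₀([HCO3⁻]/[CO2(aq)])
log₁₀(70.8) = +1.850
pH = 6.39 + (+1.850) = 8.24

pH = 8.24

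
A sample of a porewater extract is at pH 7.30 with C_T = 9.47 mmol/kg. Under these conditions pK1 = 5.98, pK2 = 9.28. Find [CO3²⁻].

α₂ = 1 / (1 + [H⁺]/K2 + [H⁺]²/(K1K2)) = 1 / (1 + 10^+1.98 + 10^+0.66)
   = 1 / (1 + 95.499 + 4.5709) = 1/101.07 = 0.009894
[CO3²⁻] = α₂ × DIC = 0.009894 × 9.47 = 0.0937 mmol/kg

[CO3²⁻] = 0.0937 mmol/kg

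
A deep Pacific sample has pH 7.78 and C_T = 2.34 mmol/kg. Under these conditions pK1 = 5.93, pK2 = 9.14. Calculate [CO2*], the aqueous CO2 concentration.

α₀ = 1 / (1 + K1/[H⁺] + K1K2/[H⁺]²) = 1 / (1 + 10^+1.85 + 10^+0.49)
   = 1 / (1 + 70.795 + 3.0903) = 1/74.885 = 0.01335
[CO2*] = α₀ × DIC = 0.01335 × 2.34 = 0.0312 mmol/kg

[CO2*] = 0.0312 mmol/kg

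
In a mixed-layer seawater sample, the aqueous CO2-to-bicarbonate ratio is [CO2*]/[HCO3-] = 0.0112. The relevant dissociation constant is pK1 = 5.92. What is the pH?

From K1 = [H⁺][HCO3-]/[CO2*]:  pH = pK1 − log₁₀([CO2*]/[HCO3-])
log₁₀(0.0112) = -1.951
pH = 5.92 − (-1.951) = 7.87

pH = 7.87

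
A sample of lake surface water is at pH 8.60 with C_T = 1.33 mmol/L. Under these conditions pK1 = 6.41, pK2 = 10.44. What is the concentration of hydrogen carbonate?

[HCO3⁻] = 1.30 mmol/L

α₁ = 1 / (1 + [H⁺]/K1 + K2/[H⁺]) = 1 / (1 + 10^-2.19 + 10^-1.84)
   = 1 / (1 + 0.0064565 + 0.014454) = 1/1.0209 = 0.9795
[HCO3⁻] = α₁ × DIC = 0.9795 × 1.33 = 1.30 mmol/L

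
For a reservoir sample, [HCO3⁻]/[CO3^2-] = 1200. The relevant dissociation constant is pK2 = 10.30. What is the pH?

pH = 7.22

From K2 = [H⁺][CO3^2-]/[HCO3⁻]:  pH = pK2 − log₁₀([HCO3⁻]/[CO3^2-])
log₁₀(1200) = +3.079
pH = 10.30 − (+3.079) = 7.22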